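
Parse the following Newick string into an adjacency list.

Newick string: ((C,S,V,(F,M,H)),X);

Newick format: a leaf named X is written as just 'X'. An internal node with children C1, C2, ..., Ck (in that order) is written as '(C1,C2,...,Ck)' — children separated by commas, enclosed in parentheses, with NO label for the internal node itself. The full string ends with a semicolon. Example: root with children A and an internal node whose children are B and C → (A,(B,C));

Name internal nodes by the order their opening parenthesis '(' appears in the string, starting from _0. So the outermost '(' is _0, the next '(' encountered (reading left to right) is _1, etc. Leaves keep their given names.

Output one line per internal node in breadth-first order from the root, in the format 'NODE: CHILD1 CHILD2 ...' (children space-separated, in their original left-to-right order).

Answer: _0: _1 X
_1: C S V _2
_2: F M H

Derivation:
Input: ((C,S,V,(F,M,H)),X);
Scanning left-to-right, naming '(' by encounter order:
  pos 0: '(' -> open internal node _0 (depth 1)
  pos 1: '(' -> open internal node _1 (depth 2)
  pos 8: '(' -> open internal node _2 (depth 3)
  pos 14: ')' -> close internal node _2 (now at depth 2)
  pos 15: ')' -> close internal node _1 (now at depth 1)
  pos 18: ')' -> close internal node _0 (now at depth 0)
Total internal nodes: 3
BFS adjacency from root:
  _0: _1 X
  _1: C S V _2
  _2: F M H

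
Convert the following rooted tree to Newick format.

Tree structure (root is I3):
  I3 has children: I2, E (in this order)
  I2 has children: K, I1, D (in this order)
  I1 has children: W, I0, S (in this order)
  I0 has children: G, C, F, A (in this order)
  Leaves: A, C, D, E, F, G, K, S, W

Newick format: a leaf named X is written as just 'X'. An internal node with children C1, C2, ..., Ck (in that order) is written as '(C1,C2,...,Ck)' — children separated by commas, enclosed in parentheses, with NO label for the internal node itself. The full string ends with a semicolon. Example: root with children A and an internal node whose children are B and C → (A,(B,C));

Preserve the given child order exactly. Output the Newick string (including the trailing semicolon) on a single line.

internal I3 with children ['I2', 'E']
  internal I2 with children ['K', 'I1', 'D']
    leaf 'K' → 'K'
    internal I1 with children ['W', 'I0', 'S']
      leaf 'W' → 'W'
      internal I0 with children ['G', 'C', 'F', 'A']
        leaf 'G' → 'G'
        leaf 'C' → 'C'
        leaf 'F' → 'F'
        leaf 'A' → 'A'
      → '(G,C,F,A)'
      leaf 'S' → 'S'
    → '(W,(G,C,F,A),S)'
    leaf 'D' → 'D'
  → '(K,(W,(G,C,F,A),S),D)'
  leaf 'E' → 'E'
→ '((K,(W,(G,C,F,A),S),D),E)'
Final: ((K,(W,(G,C,F,A),S),D),E);

Answer: ((K,(W,(G,C,F,A),S),D),E);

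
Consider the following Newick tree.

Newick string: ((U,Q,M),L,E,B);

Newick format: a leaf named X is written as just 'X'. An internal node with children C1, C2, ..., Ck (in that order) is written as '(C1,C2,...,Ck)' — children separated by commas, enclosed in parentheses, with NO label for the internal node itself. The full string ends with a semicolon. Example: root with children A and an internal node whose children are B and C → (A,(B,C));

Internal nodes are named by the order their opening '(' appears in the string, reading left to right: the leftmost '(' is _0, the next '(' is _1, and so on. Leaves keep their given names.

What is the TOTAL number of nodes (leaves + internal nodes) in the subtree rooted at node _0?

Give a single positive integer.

Newick: ((U,Q,M),L,E,B);
Locate _0: it is the '(' at position 0 (the 1st '(' reading left to right).
Query: subtree rooted at _0
_0: subtree_size = 1 + 7
  _1: subtree_size = 1 + 3
    U: subtree_size = 1 + 0
    Q: subtree_size = 1 + 0
    M: subtree_size = 1 + 0
  L: subtree_size = 1 + 0
  E: subtree_size = 1 + 0
  B: subtree_size = 1 + 0
Total subtree size of _0: 8

Answer: 8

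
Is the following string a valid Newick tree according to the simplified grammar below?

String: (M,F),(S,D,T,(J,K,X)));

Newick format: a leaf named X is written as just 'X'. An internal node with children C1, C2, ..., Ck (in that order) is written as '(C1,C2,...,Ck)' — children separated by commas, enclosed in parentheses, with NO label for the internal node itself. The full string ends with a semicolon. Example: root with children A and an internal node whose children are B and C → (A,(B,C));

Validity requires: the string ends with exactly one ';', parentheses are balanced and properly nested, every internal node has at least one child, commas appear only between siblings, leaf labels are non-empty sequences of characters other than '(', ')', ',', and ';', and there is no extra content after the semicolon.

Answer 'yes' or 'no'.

Input: (M,F),(S,D,T,(J,K,X)));
Paren balance: 3 '(' vs 4 ')' MISMATCH
Ends with single ';': True
Full parse: FAILS (extra content after tree at pos 5)
Valid: False

Answer: no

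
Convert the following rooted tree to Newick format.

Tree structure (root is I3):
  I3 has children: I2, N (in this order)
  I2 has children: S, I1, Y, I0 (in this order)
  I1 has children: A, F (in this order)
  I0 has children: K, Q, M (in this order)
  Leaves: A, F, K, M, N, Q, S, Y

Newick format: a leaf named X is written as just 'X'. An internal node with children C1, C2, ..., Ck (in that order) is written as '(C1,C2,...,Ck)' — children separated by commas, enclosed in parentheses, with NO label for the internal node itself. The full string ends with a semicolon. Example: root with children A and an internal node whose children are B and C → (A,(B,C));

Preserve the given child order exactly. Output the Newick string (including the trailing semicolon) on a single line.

Answer: ((S,(A,F),Y,(K,Q,M)),N);

Derivation:
internal I3 with children ['I2', 'N']
  internal I2 with children ['S', 'I1', 'Y', 'I0']
    leaf 'S' → 'S'
    internal I1 with children ['A', 'F']
      leaf 'A' → 'A'
      leaf 'F' → 'F'
    → '(A,F)'
    leaf 'Y' → 'Y'
    internal I0 with children ['K', 'Q', 'M']
      leaf 'K' → 'K'
      leaf 'Q' → 'Q'
      leaf 'M' → 'M'
    → '(K,Q,M)'
  → '(S,(A,F),Y,(K,Q,M))'
  leaf 'N' → 'N'
→ '((S,(A,F),Y,(K,Q,M)),N)'
Final: ((S,(A,F),Y,(K,Q,M)),N);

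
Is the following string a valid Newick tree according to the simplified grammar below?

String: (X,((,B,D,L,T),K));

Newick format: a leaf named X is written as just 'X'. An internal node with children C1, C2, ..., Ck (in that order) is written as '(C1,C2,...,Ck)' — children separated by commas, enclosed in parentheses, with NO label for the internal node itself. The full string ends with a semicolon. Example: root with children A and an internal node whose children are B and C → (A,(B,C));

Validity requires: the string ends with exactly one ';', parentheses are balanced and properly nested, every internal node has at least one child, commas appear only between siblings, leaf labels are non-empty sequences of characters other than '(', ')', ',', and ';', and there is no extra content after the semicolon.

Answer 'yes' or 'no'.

Answer: no

Derivation:
Input: (X,((,B,D,L,T),K));
Paren balance: 3 '(' vs 3 ')' OK
Ends with single ';': True
Full parse: FAILS (empty leaf label at pos 5)
Valid: False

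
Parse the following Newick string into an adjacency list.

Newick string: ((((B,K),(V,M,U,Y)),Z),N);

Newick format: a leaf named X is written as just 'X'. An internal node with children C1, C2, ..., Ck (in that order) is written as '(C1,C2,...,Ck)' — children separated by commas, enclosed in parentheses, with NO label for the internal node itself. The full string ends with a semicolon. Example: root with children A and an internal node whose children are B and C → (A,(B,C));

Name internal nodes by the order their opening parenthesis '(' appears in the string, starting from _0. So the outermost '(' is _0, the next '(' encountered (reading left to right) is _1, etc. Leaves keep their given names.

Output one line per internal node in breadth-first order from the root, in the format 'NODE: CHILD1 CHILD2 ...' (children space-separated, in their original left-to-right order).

Input: ((((B,K),(V,M,U,Y)),Z),N);
Scanning left-to-right, naming '(' by encounter order:
  pos 0: '(' -> open internal node _0 (depth 1)
  pos 1: '(' -> open internal node _1 (depth 2)
  pos 2: '(' -> open internal node _2 (depth 3)
  pos 3: '(' -> open internal node _3 (depth 4)
  pos 7: ')' -> close internal node _3 (now at depth 3)
  pos 9: '(' -> open internal node _4 (depth 4)
  pos 17: ')' -> close internal node _4 (now at depth 3)
  pos 18: ')' -> close internal node _2 (now at depth 2)
  pos 21: ')' -> close internal node _1 (now at depth 1)
  pos 24: ')' -> close internal node _0 (now at depth 0)
Total internal nodes: 5
BFS adjacency from root:
  _0: _1 N
  _1: _2 Z
  _2: _3 _4
  _3: B K
  _4: V M U Y

Answer: _0: _1 N
_1: _2 Z
_2: _3 _4
_3: B K
_4: V M U Y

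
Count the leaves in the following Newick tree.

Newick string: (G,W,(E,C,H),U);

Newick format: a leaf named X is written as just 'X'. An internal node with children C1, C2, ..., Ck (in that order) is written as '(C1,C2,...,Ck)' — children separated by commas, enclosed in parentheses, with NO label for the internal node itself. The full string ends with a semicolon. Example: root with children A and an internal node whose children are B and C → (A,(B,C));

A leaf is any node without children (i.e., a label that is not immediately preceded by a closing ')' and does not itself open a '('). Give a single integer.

Newick: (G,W,(E,C,H),U);
Scan left-to-right; a leaf is any maximal label run not followed by '(':
  pos 1: leaf 'G' → count = 1
  pos 3: leaf 'W' → count = 2
  pos 6: leaf 'E' → count = 3
  pos 8: leaf 'C' → count = 4
  pos 10: leaf 'H' → count = 5
  pos 13: leaf 'U' → count = 6
Total leaves: 6

Answer: 6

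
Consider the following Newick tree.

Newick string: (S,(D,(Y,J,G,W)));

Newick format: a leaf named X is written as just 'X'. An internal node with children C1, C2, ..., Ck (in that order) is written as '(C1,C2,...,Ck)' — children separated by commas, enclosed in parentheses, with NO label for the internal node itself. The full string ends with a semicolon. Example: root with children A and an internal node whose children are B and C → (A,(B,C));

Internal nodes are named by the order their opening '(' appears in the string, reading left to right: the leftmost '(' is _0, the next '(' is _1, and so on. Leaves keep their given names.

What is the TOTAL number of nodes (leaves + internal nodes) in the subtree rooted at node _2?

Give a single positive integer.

Answer: 5

Derivation:
Newick: (S,(D,(Y,J,G,W)));
Locate _2: it is the '(' at position 6 (the 3rd '(' reading left to right).
Query: subtree rooted at _2
_2: subtree_size = 1 + 4
  Y: subtree_size = 1 + 0
  J: subtree_size = 1 + 0
  G: subtree_size = 1 + 0
  W: subtree_size = 1 + 0
Total subtree size of _2: 5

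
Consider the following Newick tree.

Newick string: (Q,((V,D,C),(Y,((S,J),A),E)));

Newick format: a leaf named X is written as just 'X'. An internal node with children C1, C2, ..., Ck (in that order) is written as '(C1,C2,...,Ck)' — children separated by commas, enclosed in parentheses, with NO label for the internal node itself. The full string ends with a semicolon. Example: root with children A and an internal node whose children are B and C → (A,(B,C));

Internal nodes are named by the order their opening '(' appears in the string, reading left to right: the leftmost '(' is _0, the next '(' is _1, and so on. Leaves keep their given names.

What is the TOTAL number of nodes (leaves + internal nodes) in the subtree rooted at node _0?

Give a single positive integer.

Newick: (Q,((V,D,C),(Y,((S,J),A),E)));
Locate _0: it is the '(' at position 0 (the 1st '(' reading left to right).
Query: subtree rooted at _0
_0: subtree_size = 1 + 14
  Q: subtree_size = 1 + 0
  _1: subtree_size = 1 + 12
    _2: subtree_size = 1 + 3
      V: subtree_size = 1 + 0
      D: subtree_size = 1 + 0
      C: subtree_size = 1 + 0
    _3: subtree_size = 1 + 7
      Y: subtree_size = 1 + 0
      _4: subtree_size = 1 + 4
        _5: subtree_size = 1 + 2
          S: subtree_size = 1 + 0
          J: subtree_size = 1 + 0
        A: subtree_size = 1 + 0
      E: subtree_size = 1 + 0
Total subtree size of _0: 15

Answer: 15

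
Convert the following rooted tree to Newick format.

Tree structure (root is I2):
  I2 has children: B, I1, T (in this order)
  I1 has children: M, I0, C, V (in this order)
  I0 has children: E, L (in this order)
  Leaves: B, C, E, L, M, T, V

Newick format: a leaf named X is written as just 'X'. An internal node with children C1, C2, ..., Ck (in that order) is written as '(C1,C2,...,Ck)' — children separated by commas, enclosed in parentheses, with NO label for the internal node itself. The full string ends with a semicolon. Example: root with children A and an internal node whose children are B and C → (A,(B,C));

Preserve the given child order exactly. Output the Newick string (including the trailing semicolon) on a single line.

Answer: (B,(M,(E,L),C,V),T);

Derivation:
internal I2 with children ['B', 'I1', 'T']
  leaf 'B' → 'B'
  internal I1 with children ['M', 'I0', 'C', 'V']
    leaf 'M' → 'M'
    internal I0 with children ['E', 'L']
      leaf 'E' → 'E'
      leaf 'L' → 'L'
    → '(E,L)'
    leaf 'C' → 'C'
    leaf 'V' → 'V'
  → '(M,(E,L),C,V)'
  leaf 'T' → 'T'
→ '(B,(M,(E,L),C,V),T)'
Final: (B,(M,(E,L),C,V),T);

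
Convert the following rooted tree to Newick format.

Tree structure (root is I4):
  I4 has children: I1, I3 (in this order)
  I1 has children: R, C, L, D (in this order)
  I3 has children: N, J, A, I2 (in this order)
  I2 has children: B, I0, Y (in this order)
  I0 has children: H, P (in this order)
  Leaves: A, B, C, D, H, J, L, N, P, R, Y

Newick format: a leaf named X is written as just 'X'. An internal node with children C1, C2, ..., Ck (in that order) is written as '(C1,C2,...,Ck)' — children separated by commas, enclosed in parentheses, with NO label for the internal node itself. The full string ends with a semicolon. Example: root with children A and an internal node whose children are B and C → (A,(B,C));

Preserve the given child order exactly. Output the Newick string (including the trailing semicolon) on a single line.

internal I4 with children ['I1', 'I3']
  internal I1 with children ['R', 'C', 'L', 'D']
    leaf 'R' → 'R'
    leaf 'C' → 'C'
    leaf 'L' → 'L'
    leaf 'D' → 'D'
  → '(R,C,L,D)'
  internal I3 with children ['N', 'J', 'A', 'I2']
    leaf 'N' → 'N'
    leaf 'J' → 'J'
    leaf 'A' → 'A'
    internal I2 with children ['B', 'I0', 'Y']
      leaf 'B' → 'B'
      internal I0 with children ['H', 'P']
        leaf 'H' → 'H'
        leaf 'P' → 'P'
      → '(H,P)'
      leaf 'Y' → 'Y'
    → '(B,(H,P),Y)'
  → '(N,J,A,(B,(H,P),Y))'
→ '((R,C,L,D),(N,J,A,(B,(H,P),Y)))'
Final: ((R,C,L,D),(N,J,A,(B,(H,P),Y)));

Answer: ((R,C,L,D),(N,J,A,(B,(H,P),Y)));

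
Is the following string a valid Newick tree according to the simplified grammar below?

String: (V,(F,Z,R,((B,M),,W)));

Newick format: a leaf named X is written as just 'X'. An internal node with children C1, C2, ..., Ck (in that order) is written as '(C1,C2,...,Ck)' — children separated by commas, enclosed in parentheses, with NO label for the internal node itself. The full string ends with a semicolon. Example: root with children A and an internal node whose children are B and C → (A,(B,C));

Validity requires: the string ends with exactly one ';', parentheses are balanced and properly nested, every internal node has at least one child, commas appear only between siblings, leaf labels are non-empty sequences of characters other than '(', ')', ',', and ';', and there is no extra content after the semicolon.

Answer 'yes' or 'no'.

Answer: no

Derivation:
Input: (V,(F,Z,R,((B,M),,W)));
Paren balance: 4 '(' vs 4 ')' OK
Ends with single ';': True
Full parse: FAILS (empty leaf label at pos 17)
Valid: False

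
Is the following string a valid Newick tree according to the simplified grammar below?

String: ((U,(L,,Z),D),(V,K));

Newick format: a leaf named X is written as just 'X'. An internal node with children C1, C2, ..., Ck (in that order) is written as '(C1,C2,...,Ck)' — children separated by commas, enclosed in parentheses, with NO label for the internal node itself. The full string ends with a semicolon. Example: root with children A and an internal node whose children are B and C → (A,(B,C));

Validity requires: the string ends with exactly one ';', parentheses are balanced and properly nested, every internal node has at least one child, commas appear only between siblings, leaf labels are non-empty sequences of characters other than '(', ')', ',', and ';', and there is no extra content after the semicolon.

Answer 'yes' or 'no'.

Answer: no

Derivation:
Input: ((U,(L,,Z),D),(V,K));
Paren balance: 4 '(' vs 4 ')' OK
Ends with single ';': True
Full parse: FAILS (empty leaf label at pos 7)
Valid: False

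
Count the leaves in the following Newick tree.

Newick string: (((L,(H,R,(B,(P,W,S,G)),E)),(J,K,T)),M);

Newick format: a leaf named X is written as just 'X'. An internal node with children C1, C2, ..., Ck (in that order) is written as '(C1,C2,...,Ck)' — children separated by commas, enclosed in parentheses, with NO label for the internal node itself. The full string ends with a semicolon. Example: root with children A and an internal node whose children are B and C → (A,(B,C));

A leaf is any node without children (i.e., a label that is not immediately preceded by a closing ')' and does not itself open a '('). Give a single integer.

Newick: (((L,(H,R,(B,(P,W,S,G)),E)),(J,K,T)),M);
Scan left-to-right; a leaf is any maximal label run not followed by '(':
  pos 3: leaf 'L' → count = 1
  pos 6: leaf 'H' → count = 2
  pos 8: leaf 'R' → count = 3
  pos 11: leaf 'B' → count = 4
  pos 14: leaf 'P' → count = 5
  pos 16: leaf 'W' → count = 6
  pos 18: leaf 'S' → count = 7
  pos 20: leaf 'G' → count = 8
  pos 24: leaf 'E' → count = 9
  pos 29: leaf 'J' → count = 10
  pos 31: leaf 'K' → count = 11
  pos 33: leaf 'T' → count = 12
  pos 37: leaf 'M' → count = 13
Total leaves: 13

Answer: 13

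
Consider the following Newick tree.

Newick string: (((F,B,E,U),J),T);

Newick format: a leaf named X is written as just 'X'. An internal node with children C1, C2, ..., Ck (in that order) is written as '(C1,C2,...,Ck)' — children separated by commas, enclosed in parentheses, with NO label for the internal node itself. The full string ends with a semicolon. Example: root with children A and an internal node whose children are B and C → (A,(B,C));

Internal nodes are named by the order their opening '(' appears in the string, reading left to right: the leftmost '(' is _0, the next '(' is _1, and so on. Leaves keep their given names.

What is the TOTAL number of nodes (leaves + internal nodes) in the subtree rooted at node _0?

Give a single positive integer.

Answer: 9

Derivation:
Newick: (((F,B,E,U),J),T);
Locate _0: it is the '(' at position 0 (the 1st '(' reading left to right).
Query: subtree rooted at _0
_0: subtree_size = 1 + 8
  _1: subtree_size = 1 + 6
    _2: subtree_size = 1 + 4
      F: subtree_size = 1 + 0
      B: subtree_size = 1 + 0
      E: subtree_size = 1 + 0
      U: subtree_size = 1 + 0
    J: subtree_size = 1 + 0
  T: subtree_size = 1 + 0
Total subtree size of _0: 9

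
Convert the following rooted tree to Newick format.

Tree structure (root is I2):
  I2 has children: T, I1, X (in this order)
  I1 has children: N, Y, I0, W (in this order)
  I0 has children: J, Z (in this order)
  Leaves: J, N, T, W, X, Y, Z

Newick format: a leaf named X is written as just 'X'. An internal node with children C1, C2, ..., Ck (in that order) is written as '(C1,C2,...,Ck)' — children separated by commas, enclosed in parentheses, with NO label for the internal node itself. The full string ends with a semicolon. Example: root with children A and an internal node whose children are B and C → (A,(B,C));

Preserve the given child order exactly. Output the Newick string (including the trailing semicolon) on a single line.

Answer: (T,(N,Y,(J,Z),W),X);

Derivation:
internal I2 with children ['T', 'I1', 'X']
  leaf 'T' → 'T'
  internal I1 with children ['N', 'Y', 'I0', 'W']
    leaf 'N' → 'N'
    leaf 'Y' → 'Y'
    internal I0 with children ['J', 'Z']
      leaf 'J' → 'J'
      leaf 'Z' → 'Z'
    → '(J,Z)'
    leaf 'W' → 'W'
  → '(N,Y,(J,Z),W)'
  leaf 'X' → 'X'
→ '(T,(N,Y,(J,Z),W),X)'
Final: (T,(N,Y,(J,Z),W),X);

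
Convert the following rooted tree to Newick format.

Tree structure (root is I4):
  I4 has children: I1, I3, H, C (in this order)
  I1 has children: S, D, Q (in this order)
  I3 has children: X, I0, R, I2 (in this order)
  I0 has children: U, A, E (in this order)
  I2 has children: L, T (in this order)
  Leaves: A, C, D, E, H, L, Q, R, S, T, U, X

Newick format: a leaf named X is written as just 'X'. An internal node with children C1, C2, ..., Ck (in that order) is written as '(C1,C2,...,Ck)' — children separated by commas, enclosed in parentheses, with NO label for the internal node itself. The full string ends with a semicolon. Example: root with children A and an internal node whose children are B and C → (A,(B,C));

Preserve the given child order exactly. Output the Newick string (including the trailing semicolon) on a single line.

internal I4 with children ['I1', 'I3', 'H', 'C']
  internal I1 with children ['S', 'D', 'Q']
    leaf 'S' → 'S'
    leaf 'D' → 'D'
    leaf 'Q' → 'Q'
  → '(S,D,Q)'
  internal I3 with children ['X', 'I0', 'R', 'I2']
    leaf 'X' → 'X'
    internal I0 with children ['U', 'A', 'E']
      leaf 'U' → 'U'
      leaf 'A' → 'A'
      leaf 'E' → 'E'
    → '(U,A,E)'
    leaf 'R' → 'R'
    internal I2 with children ['L', 'T']
      leaf 'L' → 'L'
      leaf 'T' → 'T'
    → '(L,T)'
  → '(X,(U,A,E),R,(L,T))'
  leaf 'H' → 'H'
  leaf 'C' → 'C'
→ '((S,D,Q),(X,(U,A,E),R,(L,T)),H,C)'
Final: ((S,D,Q),(X,(U,A,E),R,(L,T)),H,C);

Answer: ((S,D,Q),(X,(U,A,E),R,(L,T)),H,C);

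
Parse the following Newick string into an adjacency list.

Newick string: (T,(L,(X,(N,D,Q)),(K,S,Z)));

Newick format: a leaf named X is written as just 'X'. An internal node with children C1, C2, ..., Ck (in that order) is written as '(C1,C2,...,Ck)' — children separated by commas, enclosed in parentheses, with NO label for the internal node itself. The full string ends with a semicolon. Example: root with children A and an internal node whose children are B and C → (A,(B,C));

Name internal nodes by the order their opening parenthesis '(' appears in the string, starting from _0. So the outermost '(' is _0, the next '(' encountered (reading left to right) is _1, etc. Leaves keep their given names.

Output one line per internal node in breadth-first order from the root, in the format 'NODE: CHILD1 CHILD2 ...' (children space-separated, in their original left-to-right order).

Answer: _0: T _1
_1: L _2 _4
_2: X _3
_4: K S Z
_3: N D Q

Derivation:
Input: (T,(L,(X,(N,D,Q)),(K,S,Z)));
Scanning left-to-right, naming '(' by encounter order:
  pos 0: '(' -> open internal node _0 (depth 1)
  pos 3: '(' -> open internal node _1 (depth 2)
  pos 6: '(' -> open internal node _2 (depth 3)
  pos 9: '(' -> open internal node _3 (depth 4)
  pos 15: ')' -> close internal node _3 (now at depth 3)
  pos 16: ')' -> close internal node _2 (now at depth 2)
  pos 18: '(' -> open internal node _4 (depth 3)
  pos 24: ')' -> close internal node _4 (now at depth 2)
  pos 25: ')' -> close internal node _1 (now at depth 1)
  pos 26: ')' -> close internal node _0 (now at depth 0)
Total internal nodes: 5
BFS adjacency from root:
  _0: T _1
  _1: L _2 _4
  _2: X _3
  _4: K S Z
  _3: N D Q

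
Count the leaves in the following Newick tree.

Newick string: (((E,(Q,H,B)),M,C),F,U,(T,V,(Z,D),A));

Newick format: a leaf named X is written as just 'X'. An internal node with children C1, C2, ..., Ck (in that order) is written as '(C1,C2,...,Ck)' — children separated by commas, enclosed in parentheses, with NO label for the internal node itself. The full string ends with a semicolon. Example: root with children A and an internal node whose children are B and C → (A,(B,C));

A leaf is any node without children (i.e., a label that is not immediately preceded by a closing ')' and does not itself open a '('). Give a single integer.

Answer: 13

Derivation:
Newick: (((E,(Q,H,B)),M,C),F,U,(T,V,(Z,D),A));
Scan left-to-right; a leaf is any maximal label run not followed by '(':
  pos 3: leaf 'E' → count = 1
  pos 6: leaf 'Q' → count = 2
  pos 8: leaf 'H' → count = 3
  pos 10: leaf 'B' → count = 4
  pos 14: leaf 'M' → count = 5
  pos 16: leaf 'C' → count = 6
  pos 19: leaf 'F' → count = 7
  pos 21: leaf 'U' → count = 8
  pos 24: leaf 'T' → count = 9
  pos 26: leaf 'V' → count = 10
  pos 29: leaf 'Z' → count = 11
  pos 31: leaf 'D' → count = 12
  pos 34: leaf 'A' → count = 13
Total leaves: 13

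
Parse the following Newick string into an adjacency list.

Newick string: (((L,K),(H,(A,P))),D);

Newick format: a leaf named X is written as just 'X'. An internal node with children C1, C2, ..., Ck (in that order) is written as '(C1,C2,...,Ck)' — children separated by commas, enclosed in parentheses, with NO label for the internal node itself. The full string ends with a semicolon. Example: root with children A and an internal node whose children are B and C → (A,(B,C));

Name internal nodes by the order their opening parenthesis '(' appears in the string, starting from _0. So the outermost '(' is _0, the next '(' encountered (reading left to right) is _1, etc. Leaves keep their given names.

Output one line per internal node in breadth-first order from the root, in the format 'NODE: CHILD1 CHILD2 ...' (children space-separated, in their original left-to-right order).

Input: (((L,K),(H,(A,P))),D);
Scanning left-to-right, naming '(' by encounter order:
  pos 0: '(' -> open internal node _0 (depth 1)
  pos 1: '(' -> open internal node _1 (depth 2)
  pos 2: '(' -> open internal node _2 (depth 3)
  pos 6: ')' -> close internal node _2 (now at depth 2)
  pos 8: '(' -> open internal node _3 (depth 3)
  pos 11: '(' -> open internal node _4 (depth 4)
  pos 15: ')' -> close internal node _4 (now at depth 3)
  pos 16: ')' -> close internal node _3 (now at depth 2)
  pos 17: ')' -> close internal node _1 (now at depth 1)
  pos 20: ')' -> close internal node _0 (now at depth 0)
Total internal nodes: 5
BFS adjacency from root:
  _0: _1 D
  _1: _2 _3
  _2: L K
  _3: H _4
  _4: A P

Answer: _0: _1 D
_1: _2 _3
_2: L K
_3: H _4
_4: A P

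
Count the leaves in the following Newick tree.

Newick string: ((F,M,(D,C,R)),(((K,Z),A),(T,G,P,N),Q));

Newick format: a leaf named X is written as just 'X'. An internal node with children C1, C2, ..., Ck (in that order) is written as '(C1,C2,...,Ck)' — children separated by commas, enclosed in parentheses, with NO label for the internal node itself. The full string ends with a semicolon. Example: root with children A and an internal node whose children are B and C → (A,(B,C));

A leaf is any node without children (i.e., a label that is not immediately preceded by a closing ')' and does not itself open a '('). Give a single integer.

Answer: 13

Derivation:
Newick: ((F,M,(D,C,R)),(((K,Z),A),(T,G,P,N),Q));
Scan left-to-right; a leaf is any maximal label run not followed by '(':
  pos 2: leaf 'F' → count = 1
  pos 4: leaf 'M' → count = 2
  pos 7: leaf 'D' → count = 3
  pos 9: leaf 'C' → count = 4
  pos 11: leaf 'R' → count = 5
  pos 18: leaf 'K' → count = 6
  pos 20: leaf 'Z' → count = 7
  pos 23: leaf 'A' → count = 8
  pos 27: leaf 'T' → count = 9
  pos 29: leaf 'G' → count = 10
  pos 31: leaf 'P' → count = 11
  pos 33: leaf 'N' → count = 12
  pos 36: leaf 'Q' → count = 13
Total leaves: 13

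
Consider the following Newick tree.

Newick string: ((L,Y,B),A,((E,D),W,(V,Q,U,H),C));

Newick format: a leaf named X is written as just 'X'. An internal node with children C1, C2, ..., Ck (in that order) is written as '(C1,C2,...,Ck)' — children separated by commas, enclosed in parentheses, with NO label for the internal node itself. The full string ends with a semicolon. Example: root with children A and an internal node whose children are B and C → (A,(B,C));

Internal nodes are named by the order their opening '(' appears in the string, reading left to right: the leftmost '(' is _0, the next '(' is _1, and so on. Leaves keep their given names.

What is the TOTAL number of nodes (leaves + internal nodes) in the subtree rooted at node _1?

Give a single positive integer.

Newick: ((L,Y,B),A,((E,D),W,(V,Q,U,H),C));
Locate _1: it is the '(' at position 1 (the 2nd '(' reading left to right).
Query: subtree rooted at _1
_1: subtree_size = 1 + 3
  L: subtree_size = 1 + 0
  Y: subtree_size = 1 + 0
  B: subtree_size = 1 + 0
Total subtree size of _1: 4

Answer: 4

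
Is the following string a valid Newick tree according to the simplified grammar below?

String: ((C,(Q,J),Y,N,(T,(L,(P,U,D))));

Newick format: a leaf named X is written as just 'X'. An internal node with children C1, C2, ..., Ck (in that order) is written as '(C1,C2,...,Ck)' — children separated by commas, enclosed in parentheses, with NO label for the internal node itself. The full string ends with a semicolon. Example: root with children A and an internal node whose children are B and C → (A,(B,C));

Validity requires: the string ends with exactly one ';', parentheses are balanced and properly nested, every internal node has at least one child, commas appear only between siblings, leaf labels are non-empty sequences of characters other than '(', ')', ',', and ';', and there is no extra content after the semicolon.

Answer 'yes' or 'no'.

Answer: no

Derivation:
Input: ((C,(Q,J),Y,N,(T,(L,(P,U,D))));
Paren balance: 6 '(' vs 5 ')' MISMATCH
Ends with single ';': True
Full parse: FAILS (expected , or ) at pos 30)
Valid: False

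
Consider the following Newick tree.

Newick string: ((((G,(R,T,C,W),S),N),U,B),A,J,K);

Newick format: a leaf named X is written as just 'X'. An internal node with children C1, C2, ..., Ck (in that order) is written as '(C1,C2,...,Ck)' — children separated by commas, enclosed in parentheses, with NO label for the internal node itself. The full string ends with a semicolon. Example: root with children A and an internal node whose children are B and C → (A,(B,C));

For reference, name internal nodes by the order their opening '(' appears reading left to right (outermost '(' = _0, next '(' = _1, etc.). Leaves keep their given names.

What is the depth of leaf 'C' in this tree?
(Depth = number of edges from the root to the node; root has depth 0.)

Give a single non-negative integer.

Newick: ((((G,(R,T,C,W),S),N),U,B),A,J,K);
Naming internals by '(' encounter order: outermost '(' = _0, next = _1, ...
Query node: C
Path from root: _0 -> _1 -> _2 -> _3 -> _4 -> C
Depth of C: 5 (number of edges from root)

Answer: 5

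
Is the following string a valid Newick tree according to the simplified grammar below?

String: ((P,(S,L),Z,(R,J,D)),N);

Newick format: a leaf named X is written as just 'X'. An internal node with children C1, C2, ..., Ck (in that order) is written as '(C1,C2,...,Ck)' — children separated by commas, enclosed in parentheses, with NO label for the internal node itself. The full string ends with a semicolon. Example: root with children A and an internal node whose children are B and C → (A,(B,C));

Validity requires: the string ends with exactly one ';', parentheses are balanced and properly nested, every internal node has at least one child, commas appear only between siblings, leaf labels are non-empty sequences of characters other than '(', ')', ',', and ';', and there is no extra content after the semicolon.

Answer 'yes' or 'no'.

Answer: yes

Derivation:
Input: ((P,(S,L),Z,(R,J,D)),N);
Paren balance: 4 '(' vs 4 ')' OK
Ends with single ';': True
Full parse: OK
Valid: True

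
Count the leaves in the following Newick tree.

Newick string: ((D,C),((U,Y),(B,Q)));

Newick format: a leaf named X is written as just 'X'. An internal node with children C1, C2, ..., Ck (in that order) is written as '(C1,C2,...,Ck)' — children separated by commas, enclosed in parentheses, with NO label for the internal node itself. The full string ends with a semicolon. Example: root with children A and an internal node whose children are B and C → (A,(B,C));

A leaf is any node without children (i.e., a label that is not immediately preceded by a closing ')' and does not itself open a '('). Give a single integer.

Newick: ((D,C),((U,Y),(B,Q)));
Scan left-to-right; a leaf is any maximal label run not followed by '(':
  pos 2: leaf 'D' → count = 1
  pos 4: leaf 'C' → count = 2
  pos 9: leaf 'U' → count = 3
  pos 11: leaf 'Y' → count = 4
  pos 15: leaf 'B' → count = 5
  pos 17: leaf 'Q' → count = 6
Total leaves: 6

Answer: 6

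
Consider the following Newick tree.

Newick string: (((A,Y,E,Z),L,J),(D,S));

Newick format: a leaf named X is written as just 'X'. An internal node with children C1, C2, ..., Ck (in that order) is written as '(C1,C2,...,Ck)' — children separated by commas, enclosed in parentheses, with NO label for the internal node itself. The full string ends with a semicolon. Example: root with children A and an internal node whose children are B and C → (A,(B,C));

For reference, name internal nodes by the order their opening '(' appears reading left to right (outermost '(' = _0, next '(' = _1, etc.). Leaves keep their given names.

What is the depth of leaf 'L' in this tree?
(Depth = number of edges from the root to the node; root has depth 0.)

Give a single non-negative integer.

Answer: 2

Derivation:
Newick: (((A,Y,E,Z),L,J),(D,S));
Naming internals by '(' encounter order: outermost '(' = _0, next = _1, ...
Query node: L
Path from root: _0 -> _1 -> L
Depth of L: 2 (number of edges from root)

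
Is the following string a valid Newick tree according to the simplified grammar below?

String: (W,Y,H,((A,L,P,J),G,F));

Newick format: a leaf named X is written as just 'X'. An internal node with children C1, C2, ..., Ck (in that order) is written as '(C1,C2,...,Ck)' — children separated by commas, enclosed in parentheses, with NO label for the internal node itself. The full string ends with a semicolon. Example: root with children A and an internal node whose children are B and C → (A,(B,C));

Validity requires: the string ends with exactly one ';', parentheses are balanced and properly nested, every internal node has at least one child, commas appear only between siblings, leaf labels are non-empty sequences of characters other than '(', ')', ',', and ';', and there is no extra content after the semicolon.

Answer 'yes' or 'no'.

Input: (W,Y,H,((A,L,P,J),G,F));
Paren balance: 3 '(' vs 3 ')' OK
Ends with single ';': True
Full parse: OK
Valid: True

Answer: yes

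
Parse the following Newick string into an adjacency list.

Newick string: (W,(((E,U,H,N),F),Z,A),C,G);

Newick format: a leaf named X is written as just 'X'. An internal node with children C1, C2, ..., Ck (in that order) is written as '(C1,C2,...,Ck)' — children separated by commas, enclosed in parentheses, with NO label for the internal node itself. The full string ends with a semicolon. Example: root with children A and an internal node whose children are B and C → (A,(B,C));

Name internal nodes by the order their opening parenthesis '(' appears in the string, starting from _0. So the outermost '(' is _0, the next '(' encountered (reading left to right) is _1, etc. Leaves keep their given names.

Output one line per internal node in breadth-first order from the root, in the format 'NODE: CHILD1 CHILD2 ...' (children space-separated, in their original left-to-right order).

Input: (W,(((E,U,H,N),F),Z,A),C,G);
Scanning left-to-right, naming '(' by encounter order:
  pos 0: '(' -> open internal node _0 (depth 1)
  pos 3: '(' -> open internal node _1 (depth 2)
  pos 4: '(' -> open internal node _2 (depth 3)
  pos 5: '(' -> open internal node _3 (depth 4)
  pos 13: ')' -> close internal node _3 (now at depth 3)
  pos 16: ')' -> close internal node _2 (now at depth 2)
  pos 21: ')' -> close internal node _1 (now at depth 1)
  pos 26: ')' -> close internal node _0 (now at depth 0)
Total internal nodes: 4
BFS adjacency from root:
  _0: W _1 C G
  _1: _2 Z A
  _2: _3 F
  _3: E U H N

Answer: _0: W _1 C G
_1: _2 Z A
_2: _3 F
_3: E U H N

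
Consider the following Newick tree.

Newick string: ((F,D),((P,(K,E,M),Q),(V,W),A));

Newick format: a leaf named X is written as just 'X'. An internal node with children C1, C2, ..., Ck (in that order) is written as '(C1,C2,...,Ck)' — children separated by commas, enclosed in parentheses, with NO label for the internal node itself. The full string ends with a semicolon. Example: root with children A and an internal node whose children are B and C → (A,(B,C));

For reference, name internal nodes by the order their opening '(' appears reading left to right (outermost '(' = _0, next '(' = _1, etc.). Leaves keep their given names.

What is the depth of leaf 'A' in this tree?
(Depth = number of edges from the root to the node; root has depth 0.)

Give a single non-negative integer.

Answer: 2

Derivation:
Newick: ((F,D),((P,(K,E,M),Q),(V,W),A));
Naming internals by '(' encounter order: outermost '(' = _0, next = _1, ...
Query node: A
Path from root: _0 -> _2 -> A
Depth of A: 2 (number of edges from root)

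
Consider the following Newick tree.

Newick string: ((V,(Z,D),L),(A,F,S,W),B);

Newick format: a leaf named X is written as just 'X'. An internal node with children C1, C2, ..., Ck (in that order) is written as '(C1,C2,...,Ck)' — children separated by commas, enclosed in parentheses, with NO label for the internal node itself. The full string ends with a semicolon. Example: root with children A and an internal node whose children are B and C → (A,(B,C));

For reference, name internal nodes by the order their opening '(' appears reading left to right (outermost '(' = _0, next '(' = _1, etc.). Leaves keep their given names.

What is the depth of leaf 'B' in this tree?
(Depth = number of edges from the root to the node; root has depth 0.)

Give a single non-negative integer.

Answer: 1

Derivation:
Newick: ((V,(Z,D),L),(A,F,S,W),B);
Naming internals by '(' encounter order: outermost '(' = _0, next = _1, ...
Query node: B
Path from root: _0 -> B
Depth of B: 1 (number of edges from root)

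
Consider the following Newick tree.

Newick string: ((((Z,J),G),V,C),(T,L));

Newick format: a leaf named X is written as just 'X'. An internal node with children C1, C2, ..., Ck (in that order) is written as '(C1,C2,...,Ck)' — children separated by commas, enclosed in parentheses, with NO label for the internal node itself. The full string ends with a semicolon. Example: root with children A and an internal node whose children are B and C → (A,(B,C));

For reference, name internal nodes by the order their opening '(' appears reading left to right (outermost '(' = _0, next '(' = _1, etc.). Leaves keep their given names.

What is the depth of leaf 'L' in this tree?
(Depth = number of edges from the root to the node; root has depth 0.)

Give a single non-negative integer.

Newick: ((((Z,J),G),V,C),(T,L));
Naming internals by '(' encounter order: outermost '(' = _0, next = _1, ...
Query node: L
Path from root: _0 -> _4 -> L
Depth of L: 2 (number of edges from root)

Answer: 2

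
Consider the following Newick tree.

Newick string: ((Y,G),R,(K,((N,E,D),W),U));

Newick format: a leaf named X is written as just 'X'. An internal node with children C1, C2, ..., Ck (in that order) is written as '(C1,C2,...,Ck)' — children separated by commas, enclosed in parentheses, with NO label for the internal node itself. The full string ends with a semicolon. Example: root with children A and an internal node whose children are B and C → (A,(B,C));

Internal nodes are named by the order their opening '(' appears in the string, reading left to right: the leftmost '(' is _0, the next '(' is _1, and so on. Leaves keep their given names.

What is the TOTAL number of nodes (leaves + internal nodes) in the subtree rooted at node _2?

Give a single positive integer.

Answer: 9

Derivation:
Newick: ((Y,G),R,(K,((N,E,D),W),U));
Locate _2: it is the '(' at position 9 (the 3rd '(' reading left to right).
Query: subtree rooted at _2
_2: subtree_size = 1 + 8
  K: subtree_size = 1 + 0
  _3: subtree_size = 1 + 5
    _4: subtree_size = 1 + 3
      N: subtree_size = 1 + 0
      E: subtree_size = 1 + 0
      D: subtree_size = 1 + 0
    W: subtree_size = 1 + 0
  U: subtree_size = 1 + 0
Total subtree size of _2: 9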